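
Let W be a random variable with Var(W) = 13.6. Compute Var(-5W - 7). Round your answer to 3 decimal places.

340.000

Var(-5W - 7) = (-5)²·Var(W) = 25·13.6 = 340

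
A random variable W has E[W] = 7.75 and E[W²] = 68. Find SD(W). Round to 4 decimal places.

2.8174

Var(W) = 68 − (7.75)² = 7.9375
SD(W) = √7.9375 ≈ 2.8174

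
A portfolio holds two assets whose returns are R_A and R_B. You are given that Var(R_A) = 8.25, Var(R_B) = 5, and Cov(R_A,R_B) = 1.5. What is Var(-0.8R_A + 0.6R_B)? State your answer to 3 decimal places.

5.640

Var(-0.8R_A + 0.6R_B) = (-0.8)²·Var(R_A) + (0.6)²·Var(R_B) + 2·(-0.8)·(0.6)·Cov(R_A,R_B)
= 0.64·8.25 + 0.36·5 + -0.96·1.5 = 5.64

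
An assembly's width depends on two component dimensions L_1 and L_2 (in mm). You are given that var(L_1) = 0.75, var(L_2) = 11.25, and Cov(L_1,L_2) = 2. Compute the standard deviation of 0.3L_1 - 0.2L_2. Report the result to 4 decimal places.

var(0.3L_1 - 0.2L_2) = (0.3)²·var(L_1) + (-0.2)²·var(L_2) + 2·(0.3)·(-0.2)·Cov(L_1,L_2)
= 0.09·0.75 + 0.04·11.25 + -0.12·2 = 0.2775
sd(0.3L_1 - 0.2L_2) = √0.2775 ≈ 0.5268

0.5268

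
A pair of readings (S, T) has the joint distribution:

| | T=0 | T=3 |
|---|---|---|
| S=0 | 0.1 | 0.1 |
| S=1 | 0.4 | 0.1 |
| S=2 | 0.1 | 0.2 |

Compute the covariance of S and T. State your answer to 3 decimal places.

0.180

E[S] = 1.1,  E[T] = 1.2
E[ST] = 1.5
Cov(S,T) = E[ST] − E[S]E[T] = 1.5 − (1.1)(1.2) = 0.18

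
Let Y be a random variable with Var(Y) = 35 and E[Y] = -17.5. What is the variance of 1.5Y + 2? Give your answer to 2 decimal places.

Var(1.5Y + 2) = (1.5)²·Var(Y) = 2.25·35 = 78.75

78.75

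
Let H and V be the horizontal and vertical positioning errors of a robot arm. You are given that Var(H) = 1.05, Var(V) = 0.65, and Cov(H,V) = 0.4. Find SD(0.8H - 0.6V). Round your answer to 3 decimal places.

0.722

Var(0.8H - 0.6V) = (0.8)²·Var(H) + (-0.6)²·Var(V) + 2·(0.8)·(-0.6)·Cov(H,V)
= 0.64·1.05 + 0.36·0.65 + -0.96·0.4 = 0.522
SD(0.8H - 0.6V) = √0.522 ≈ 0.722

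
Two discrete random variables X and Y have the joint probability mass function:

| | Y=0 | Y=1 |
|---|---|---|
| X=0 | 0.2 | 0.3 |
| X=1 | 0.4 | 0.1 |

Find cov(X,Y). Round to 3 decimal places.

E[X] = 0.5,  E[Y] = 0.4
E[XY] = 0.1
cov(X,Y) = E[XY] − E[X]E[Y] = 0.1 − (0.5)(0.4) = -0.1

-0.100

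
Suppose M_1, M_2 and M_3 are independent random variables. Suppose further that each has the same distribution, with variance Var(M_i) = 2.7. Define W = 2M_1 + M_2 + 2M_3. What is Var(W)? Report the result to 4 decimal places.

24.3000

By independence, Var(W) = (2)²Var(M_1) + (1)²Var(M_2) + (2)²Var(M_3)
= (2)²·2.7 + (1)²·2.7 + (2)²·2.7 = 24.3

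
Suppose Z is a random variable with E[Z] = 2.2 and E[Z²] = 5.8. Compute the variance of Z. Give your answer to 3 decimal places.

var(Z) = 5.8 − (2.2)² = 0.96

0.960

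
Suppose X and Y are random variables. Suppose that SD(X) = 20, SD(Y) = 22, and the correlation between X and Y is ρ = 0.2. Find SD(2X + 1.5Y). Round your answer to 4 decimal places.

56.7186

Var(X) = (20)² = 400;  Var(Y) = (22)² = 484
cov(X,Y) = ρ·SD(X)·SD(Y) = 0.2·20·22 = 88
Var(2X + 1.5Y) = (2)²·Var(X) + (1.5)²·Var(Y) + 2·(2)·(1.5)·cov(X,Y)
= 4·400 + 2.25·484 + 6·88 = 3217
SD(2X + 1.5Y) = √3217 ≈ 56.7186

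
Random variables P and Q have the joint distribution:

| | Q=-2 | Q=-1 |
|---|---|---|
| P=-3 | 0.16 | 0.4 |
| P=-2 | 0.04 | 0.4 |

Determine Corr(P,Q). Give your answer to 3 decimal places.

E[P] = -2.56,  E[Q] = -1.2
E[PQ] = 3.12
Cov(P,Q) = E[PQ] − E[P]E[Q] = 3.12 − (-2.56)(-1.2) = 0.048
Var(P) = 0.2464,  Var(Q) = 0.16
ρ = 0.048 / √(0.2464·0.16) ≈ 0.242

0.242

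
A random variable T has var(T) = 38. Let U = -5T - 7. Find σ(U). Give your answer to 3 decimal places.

var(-5T - 7) = (-5)²·38 = 950
σ(U) = √950 ≈ 30.822

30.822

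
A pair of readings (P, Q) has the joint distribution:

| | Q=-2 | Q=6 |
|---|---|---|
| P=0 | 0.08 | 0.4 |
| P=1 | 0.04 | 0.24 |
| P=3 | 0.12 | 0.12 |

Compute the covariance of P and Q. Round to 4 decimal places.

-1.2800

E[P] = 1,  E[Q] = 4.08
E[PQ] = 2.8
cov(P,Q) = E[PQ] − E[P]E[Q] = 2.8 − (1)(4.08) = -1.28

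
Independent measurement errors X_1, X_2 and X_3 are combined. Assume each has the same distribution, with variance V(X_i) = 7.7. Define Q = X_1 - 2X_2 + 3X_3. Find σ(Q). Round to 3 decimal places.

10.383

By independence, V(Q) = (1)²V(X_1) + (-2)²V(X_2) + (3)²V(X_3)
= (1)²·7.7 + (-2)²·7.7 + (3)²·7.7 = 107.8
σ(Q) = √107.8 ≈ 10.383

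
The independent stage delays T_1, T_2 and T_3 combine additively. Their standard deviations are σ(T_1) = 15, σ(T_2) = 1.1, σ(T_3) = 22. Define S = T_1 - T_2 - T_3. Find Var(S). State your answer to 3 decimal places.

710.210

Var(T_1) = 225, Var(T_2) = 1.21, Var(T_3) = 484
By independence, Var(S) = (1)²Var(T_1) + (-1)²Var(T_2) + (-1)²Var(T_3)
= (1)²·225 + (-1)²·1.21 + (-1)²·484 = 710.21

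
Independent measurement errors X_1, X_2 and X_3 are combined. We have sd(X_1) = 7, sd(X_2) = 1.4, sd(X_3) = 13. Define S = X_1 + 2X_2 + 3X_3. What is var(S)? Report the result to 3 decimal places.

1577.840

var(X_1) = 49, var(X_2) = 1.96, var(X_3) = 169
By independence, var(S) = (1)²var(X_1) + (2)²var(X_2) + (3)²var(X_3)
= (1)²·49 + (2)²·1.96 + (3)²·169 = 1577.84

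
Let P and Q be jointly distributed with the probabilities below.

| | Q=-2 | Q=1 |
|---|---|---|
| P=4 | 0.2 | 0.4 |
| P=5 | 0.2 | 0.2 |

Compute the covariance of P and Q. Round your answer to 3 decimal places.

E[P] = 4.4,  E[Q] = -0.2
E[PQ] = -1
Cov(P,Q) = E[PQ] − E[P]E[Q] = -1 − (4.4)(-0.2) = -0.12

-0.120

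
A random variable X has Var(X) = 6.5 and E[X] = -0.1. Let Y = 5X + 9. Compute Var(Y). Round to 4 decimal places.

162.5000

Var(5X + 9) = (5)²·Var(X) = 25·6.5 = 162.5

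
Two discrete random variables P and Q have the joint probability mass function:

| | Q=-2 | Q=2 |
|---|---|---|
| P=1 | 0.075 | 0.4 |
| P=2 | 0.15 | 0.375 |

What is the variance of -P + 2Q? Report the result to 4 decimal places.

E[P] = 1.525,  E[Q] = 1.1,  E[PQ] = 1.55
V(P) = 2.575 − (1.525)² = 0.249375;  V(Q) = 4 − (1.1)² = 2.79
Cov(P,Q) = 1.55 − (1.525)(1.1) = -0.1275
V(-P + 2Q) = (-1)²·0.249375 + (2)²·2.79 + 2·(-1)·(2)·-0.1275 = 11.919375

11.9194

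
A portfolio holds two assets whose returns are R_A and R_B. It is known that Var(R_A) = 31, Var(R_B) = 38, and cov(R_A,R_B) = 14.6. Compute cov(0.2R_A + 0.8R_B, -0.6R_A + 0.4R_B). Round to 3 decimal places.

2.600

cov(0.2R_A + 0.8R_B, -0.6R_A + 0.4R_B) = (0.2)(-0.6)Var(R_A) + (0.8)(0.4)Var(R_B) + [(0.2)(0.4) + (0.8)(-0.6)]cov(R_A,R_B)
= -0.12·31 + 0.32·38 + -0.4·14.6 = 2.6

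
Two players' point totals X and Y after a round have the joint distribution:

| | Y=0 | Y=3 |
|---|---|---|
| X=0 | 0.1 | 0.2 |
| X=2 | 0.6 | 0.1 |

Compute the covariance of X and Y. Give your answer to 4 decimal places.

-0.6600

E[X] = 1.4,  E[Y] = 0.9
E[XY] = 0.6
cov(X,Y) = E[XY] − E[X]E[Y] = 0.6 − (1.4)(0.9) = -0.66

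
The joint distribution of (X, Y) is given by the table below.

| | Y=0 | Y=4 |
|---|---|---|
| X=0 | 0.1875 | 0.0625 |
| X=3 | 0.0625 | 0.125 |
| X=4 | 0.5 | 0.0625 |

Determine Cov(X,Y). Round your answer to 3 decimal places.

E[X] = 2.8125,  E[Y] = 1
E[XY] = 2.5
Cov(X,Y) = E[XY] − E[X]E[Y] = 2.5 − (2.8125)(1) = -0.3125

-0.313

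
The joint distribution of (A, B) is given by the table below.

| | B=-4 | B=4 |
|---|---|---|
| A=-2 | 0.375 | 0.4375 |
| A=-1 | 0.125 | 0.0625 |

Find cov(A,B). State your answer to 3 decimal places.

E[A] = -1.8125,  E[B] = 0
E[AB] = -0.25
cov(A,B) = E[AB] − E[A]E[B] = -0.25 − (-1.8125)(0) = -0.25

-0.250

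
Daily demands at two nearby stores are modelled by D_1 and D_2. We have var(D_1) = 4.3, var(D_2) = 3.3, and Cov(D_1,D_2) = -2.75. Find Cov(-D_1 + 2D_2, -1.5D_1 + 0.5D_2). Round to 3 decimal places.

19.375

Cov(-D_1 + 2D_2, -1.5D_1 + 0.5D_2) = (-1)(-1.5)var(D_1) + (2)(0.5)var(D_2) + [(-1)(0.5) + (2)(-1.5)]Cov(D_1,D_2)
= 1.5·4.3 + 1·3.3 + -3.5·-2.75 = 19.375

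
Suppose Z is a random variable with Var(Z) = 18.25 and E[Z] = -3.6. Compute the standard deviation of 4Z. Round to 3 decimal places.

Var(4Z) = (4)²·18.25 = 292
SD(4Z) = √292 ≈ 17.088

17.088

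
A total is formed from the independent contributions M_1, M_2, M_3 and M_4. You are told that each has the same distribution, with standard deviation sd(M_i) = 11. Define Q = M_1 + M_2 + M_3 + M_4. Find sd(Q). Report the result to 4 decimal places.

var(M_i) = (11)² = 121
By independence, var(Q) = (1)²var(M_1) + (1)²var(M_2) + (1)²var(M_3) + (1)²var(M_4)
= (1)²·121 + (1)²·121 + (1)²·121 + (1)²·121 = 484
sd(Q) = √484 ≈ 22.0000

22.0000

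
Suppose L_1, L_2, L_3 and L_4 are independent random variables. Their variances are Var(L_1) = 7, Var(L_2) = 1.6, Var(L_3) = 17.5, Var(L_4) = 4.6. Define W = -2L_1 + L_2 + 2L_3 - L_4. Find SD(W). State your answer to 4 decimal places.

By independence, Var(W) = (-2)²Var(L_1) + (1)²Var(L_2) + (2)²Var(L_3) + (-1)²Var(L_4)
= (-2)²·7 + (1)²·1.6 + (2)²·17.5 + (-1)²·4.6 = 104.2
SD(W) = √104.2 ≈ 10.2078

10.2078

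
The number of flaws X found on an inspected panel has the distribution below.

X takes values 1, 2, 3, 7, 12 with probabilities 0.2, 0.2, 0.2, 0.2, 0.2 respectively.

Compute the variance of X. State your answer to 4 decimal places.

16.4000

E[X] = (1)(0.2) + (2)(0.2) + (3)(0.2) + (7)(0.2) + (12)(0.2) = 5
E[X²] = (1)²(0.2) + (2)²(0.2) + (3)²(0.2) + (7)²(0.2) + (12)²(0.2) = 41.4
Var(X) = E[X²] − (E[X])² = 41.4 − (5)² = 16.4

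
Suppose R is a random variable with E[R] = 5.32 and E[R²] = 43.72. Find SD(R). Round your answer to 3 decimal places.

3.927

V(R) = 43.72 − (5.32)² = 15.4176
SD(R) = √15.4176 ≈ 3.927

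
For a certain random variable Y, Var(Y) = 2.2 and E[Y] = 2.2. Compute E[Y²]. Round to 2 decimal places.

7.04

E[Y²] = Var(Y) + (E[Y])² = 2.2 + (2.2)² = 7.04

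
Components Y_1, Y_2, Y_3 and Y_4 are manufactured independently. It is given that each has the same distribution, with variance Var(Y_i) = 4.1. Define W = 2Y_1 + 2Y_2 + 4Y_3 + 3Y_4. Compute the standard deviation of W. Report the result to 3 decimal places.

11.632

By independence, Var(W) = (2)²Var(Y_1) + (2)²Var(Y_2) + (4)²Var(Y_3) + (3)²Var(Y_4)
= (2)²·4.1 + (2)²·4.1 + (4)²·4.1 + (3)²·4.1 = 135.3
σ(W) = √135.3 ≈ 11.632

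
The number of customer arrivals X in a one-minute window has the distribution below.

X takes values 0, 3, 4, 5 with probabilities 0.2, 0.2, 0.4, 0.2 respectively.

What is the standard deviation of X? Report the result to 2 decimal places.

1.72

E[X] = (0)(0.2) + (3)(0.2) + (4)(0.4) + (5)(0.2) = 3.2
E[X²] = (0)²(0.2) + (3)²(0.2) + (4)²(0.4) + (5)²(0.2) = 13.2
Var(X) = E[X²] − (E[X])² = 13.2 − (3.2)² = 2.96
SD(X) = √2.96 ≈ 1.72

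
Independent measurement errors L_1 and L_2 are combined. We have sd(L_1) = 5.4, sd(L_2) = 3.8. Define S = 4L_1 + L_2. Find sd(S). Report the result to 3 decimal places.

21.932

Var(L_1) = 29.16, Var(L_2) = 14.44
By independence, Var(S) = (4)²Var(L_1) + (1)²Var(L_2)
= (4)²·29.16 + (1)²·14.44 = 481
sd(S) = √481 ≈ 21.932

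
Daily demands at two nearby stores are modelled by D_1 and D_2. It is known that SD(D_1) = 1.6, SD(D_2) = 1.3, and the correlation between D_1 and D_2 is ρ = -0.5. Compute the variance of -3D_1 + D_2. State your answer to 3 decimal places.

V(D_1) = (1.6)² = 2.56;  V(D_2) = (1.3)² = 1.69
Cov(D_1,D_2) = ρ·SD(D_1)·SD(D_2) = -0.5·1.6·1.3 = -1.04
V(-3D_1 + D_2) = (-3)²·V(D_1) + (1)²·V(D_2) + 2·(-3)·(1)·Cov(D_1,D_2)
= 9·2.56 + 1·1.69 + -6·-1.04 = 30.97

30.970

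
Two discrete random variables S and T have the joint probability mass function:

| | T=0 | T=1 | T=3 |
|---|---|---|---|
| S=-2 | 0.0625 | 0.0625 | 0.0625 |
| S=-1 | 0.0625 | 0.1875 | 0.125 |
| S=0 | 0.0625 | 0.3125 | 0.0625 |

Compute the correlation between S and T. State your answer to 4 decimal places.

E[S] = -0.75,  E[T] = 1.3125
E[ST] = -1.0625
Cov(S,T) = E[ST] − E[S]E[T] = -1.0625 − (-0.75)(1.3125) = -0.078125
Var(S) = 0.5625,  Var(T) = 1.08984375
ρ = -0.078125 / √(0.5625·1.08984375) ≈ -0.0998

-0.0998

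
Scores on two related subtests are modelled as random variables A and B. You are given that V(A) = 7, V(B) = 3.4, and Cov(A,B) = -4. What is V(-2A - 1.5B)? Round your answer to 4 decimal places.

V(-2A - 1.5B) = (-2)²·V(A) + (-1.5)²·V(B) + 2·(-2)·(-1.5)·Cov(A,B)
= 4·7 + 2.25·3.4 + 6·-4 = 11.65

11.6500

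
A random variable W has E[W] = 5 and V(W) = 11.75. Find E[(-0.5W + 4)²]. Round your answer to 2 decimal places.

E[-0.5W + 4] = -0.5·5 + 4 = 1.5
V(-0.5W + 4) = (-0.5)²·11.75 = 2.9375
E[(-0.5W + 4)²] = V((-0.5W + 4)) + (E[(-0.5W + 4)])² = 2.9375 + (1.5)² = 5.1875

5.19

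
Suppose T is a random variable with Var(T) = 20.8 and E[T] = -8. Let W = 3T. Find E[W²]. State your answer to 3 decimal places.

E[3T] = 3·-8 = -24
Var(3T) = (3)²·20.8 = 187.2
E[W²] = Var(W) + (E[W])² = 187.2 + (-24)² = 763.2

763.200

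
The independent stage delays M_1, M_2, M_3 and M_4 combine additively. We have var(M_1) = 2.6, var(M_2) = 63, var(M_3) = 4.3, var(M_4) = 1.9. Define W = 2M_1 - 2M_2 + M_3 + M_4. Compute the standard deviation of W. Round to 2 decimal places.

By independence, var(W) = (2)²var(M_1) + (-2)²var(M_2) + (1)²var(M_3) + (1)²var(M_4)
= (2)²·2.6 + (-2)²·63 + (1)²·4.3 + (1)²·1.9 = 268.6
SD(W) = √268.6 ≈ 16.39

16.39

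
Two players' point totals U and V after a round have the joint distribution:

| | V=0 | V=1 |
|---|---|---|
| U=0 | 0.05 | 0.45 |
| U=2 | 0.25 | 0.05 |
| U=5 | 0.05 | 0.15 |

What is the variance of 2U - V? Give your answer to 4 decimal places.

E[U] = 1.6,  E[V] = 0.65,  E[UV] = 0.85
var(U) = 6.2 − (1.6)² = 3.64;  var(V) = 0.65 − (0.65)² = 0.2275
Cov(U,V) = 0.85 − (1.6)(0.65) = -0.19
var(2U - V) = (2)²·3.64 + (-1)²·0.2275 + 2·(2)·(-1)·-0.19 = 15.5475

15.5475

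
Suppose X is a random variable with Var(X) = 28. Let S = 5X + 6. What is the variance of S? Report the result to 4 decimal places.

Var(5X + 6) = (5)²·Var(X) = 25·28 = 700

700.0000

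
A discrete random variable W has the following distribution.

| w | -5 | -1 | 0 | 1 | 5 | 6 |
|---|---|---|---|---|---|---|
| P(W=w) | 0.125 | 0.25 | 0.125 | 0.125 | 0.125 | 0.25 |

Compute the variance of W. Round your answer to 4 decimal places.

13.7344

E[W] = (-5)(0.125) + (-1)(0.25) + (0)(0.125) + (1)(0.125) + (5)(0.125) + (6)(0.25) = 1.375
E[W²] = (-5)²(0.125) + (-1)²(0.25) + (0)²(0.125) + (1)²(0.125) + (5)²(0.125) + (6)²(0.25) = 15.625
Var(W) = E[W²] − (E[W])² = 15.625 − (1.375)² = 13.734375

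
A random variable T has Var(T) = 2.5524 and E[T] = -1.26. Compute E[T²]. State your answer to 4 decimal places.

4.1400

E[T²] = Var(T) + (E[T])² = 2.5524 + (-1.26)² = 4.14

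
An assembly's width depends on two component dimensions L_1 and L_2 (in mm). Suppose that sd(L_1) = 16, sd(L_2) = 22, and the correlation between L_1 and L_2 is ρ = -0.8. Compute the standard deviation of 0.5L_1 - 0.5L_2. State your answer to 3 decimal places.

Var(L_1) = (16)² = 256;  Var(L_2) = (22)² = 484
Cov(L_1,L_2) = ρ·sd(L_1)·sd(L_2) = -0.8·16·22 = -281.6
Var(0.5L_1 - 0.5L_2) = (0.5)²·Var(L_1) + (-0.5)²·Var(L_2) + 2·(0.5)·(-0.5)·Cov(L_1,L_2)
= 0.25·256 + 0.25·484 + -0.5·-281.6 = 325.8
sd(0.5L_1 - 0.5L_2) = √325.8 ≈ 18.050

18.050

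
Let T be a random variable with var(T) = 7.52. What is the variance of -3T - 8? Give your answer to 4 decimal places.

67.6800

var(-3T - 8) = (-3)²·var(T) = 9·7.52 = 67.68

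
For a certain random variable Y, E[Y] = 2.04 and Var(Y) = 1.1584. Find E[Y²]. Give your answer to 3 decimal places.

E[Y²] = Var(Y) + (E[Y])² = 1.1584 + (2.04)² = 5.32

5.320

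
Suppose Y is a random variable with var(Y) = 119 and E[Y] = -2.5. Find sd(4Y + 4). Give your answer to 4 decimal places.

var(4Y + 4) = (4)²·119 = 1904
sd(4Y + 4) = √1904 ≈ 43.6348

43.6348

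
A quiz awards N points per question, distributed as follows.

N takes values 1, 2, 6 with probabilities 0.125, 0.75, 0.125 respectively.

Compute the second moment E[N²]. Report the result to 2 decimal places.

7.63

E[N²] = (1)²(0.125) + (2)²(0.75) + (6)²(0.125) = 7.625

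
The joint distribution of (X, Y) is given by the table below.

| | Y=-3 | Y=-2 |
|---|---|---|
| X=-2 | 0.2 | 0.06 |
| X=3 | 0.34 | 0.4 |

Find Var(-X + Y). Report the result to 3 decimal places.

4.462

E[X] = 1.7,  E[Y] = -2.54,  E[XY] = -4.02
Var(X) = 7.7 − (1.7)² = 4.81;  Var(Y) = 6.7 − (-2.54)² = 0.2484
Cov(X,Y) = -4.02 − (1.7)(-2.54) = 0.298
Var(-X + Y) = (-1)²·4.81 + (1)²·0.2484 + 2·(-1)·(1)·0.298 = 4.4624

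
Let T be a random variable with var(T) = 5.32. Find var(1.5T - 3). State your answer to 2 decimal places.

var(1.5T - 3) = (1.5)²·var(T) = 2.25·5.32 = 11.97

11.97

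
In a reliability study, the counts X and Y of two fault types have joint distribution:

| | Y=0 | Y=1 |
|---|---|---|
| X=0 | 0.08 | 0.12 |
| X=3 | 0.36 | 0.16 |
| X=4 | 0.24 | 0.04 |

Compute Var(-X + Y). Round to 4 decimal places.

E[X] = 2.68,  E[Y] = 0.32,  E[XY] = 0.64
Var(X) = 9.16 − (2.68)² = 1.9776;  Var(Y) = 0.32 − (0.32)² = 0.2176
Cov(X,Y) = 0.64 − (2.68)(0.32) = -0.2176
Var(-X + Y) = (-1)²·1.9776 + (1)²·0.2176 + 2·(-1)·(1)·-0.2176 = 2.6304

2.6304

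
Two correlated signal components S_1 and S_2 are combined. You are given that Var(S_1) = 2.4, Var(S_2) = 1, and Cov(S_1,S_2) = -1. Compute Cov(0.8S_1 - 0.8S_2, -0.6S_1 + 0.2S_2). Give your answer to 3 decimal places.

-1.952

Cov(0.8S_1 - 0.8S_2, -0.6S_1 + 0.2S_2) = (0.8)(-0.6)Var(S_1) + (-0.8)(0.2)Var(S_2) + [(0.8)(0.2) + (-0.8)(-0.6)]Cov(S_1,S_2)
= -0.48·2.4 + -0.16·1 + 0.64·-1 = -1.952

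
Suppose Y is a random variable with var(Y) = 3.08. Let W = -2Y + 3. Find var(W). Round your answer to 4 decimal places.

12.3200

var(-2Y + 3) = (-2)²·var(Y) = 4·3.08 = 12.32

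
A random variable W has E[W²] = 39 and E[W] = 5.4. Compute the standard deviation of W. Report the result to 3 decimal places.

3.137

V(W) = 39 − (5.4)² = 9.84
σ(W) = √9.84 ≈ 3.137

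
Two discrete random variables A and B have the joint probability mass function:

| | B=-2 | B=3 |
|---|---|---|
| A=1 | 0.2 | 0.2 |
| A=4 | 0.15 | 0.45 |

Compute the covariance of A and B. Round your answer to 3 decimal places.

0.900

E[A] = 2.8,  E[B] = 1.25
E[AB] = 4.4
Cov(A,B) = E[AB] − E[A]E[B] = 4.4 − (2.8)(1.25) = 0.9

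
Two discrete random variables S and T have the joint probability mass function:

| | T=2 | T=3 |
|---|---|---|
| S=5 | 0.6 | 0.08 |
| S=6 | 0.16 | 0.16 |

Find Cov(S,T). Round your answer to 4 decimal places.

E[S] = 5.32,  E[T] = 2.24
E[ST] = 12
Cov(S,T) = E[ST] − E[S]E[T] = 12 − (5.32)(2.24) = 0.0832

0.0832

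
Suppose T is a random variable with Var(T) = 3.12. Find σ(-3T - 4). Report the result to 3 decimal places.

Var(-3T - 4) = (-3)²·3.12 = 28.08
σ(-3T - 4) = √28.08 ≈ 5.299

5.299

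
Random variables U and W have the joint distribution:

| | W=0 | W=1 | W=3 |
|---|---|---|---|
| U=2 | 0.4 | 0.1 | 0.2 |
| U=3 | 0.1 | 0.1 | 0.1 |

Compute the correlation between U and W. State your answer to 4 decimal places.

E[U] = 2.3,  E[W] = 1.1
E[UW] = 2.6
cov(U,W) = E[UW] − E[U]E[W] = 2.6 − (2.3)(1.1) = 0.07
V(U) = 0.21,  V(W) = 1.69
ρ = 0.07 / √(0.21·1.69) ≈ 0.1175

0.1175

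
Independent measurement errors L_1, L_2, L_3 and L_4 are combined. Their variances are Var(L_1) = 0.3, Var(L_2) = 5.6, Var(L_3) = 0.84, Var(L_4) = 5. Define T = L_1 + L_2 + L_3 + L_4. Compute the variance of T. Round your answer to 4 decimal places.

By independence, Var(T) = (1)²Var(L_1) + (1)²Var(L_2) + (1)²Var(L_3) + (1)²Var(L_4)
= (1)²·0.3 + (1)²·5.6 + (1)²·0.84 + (1)²·5 = 11.74

11.7400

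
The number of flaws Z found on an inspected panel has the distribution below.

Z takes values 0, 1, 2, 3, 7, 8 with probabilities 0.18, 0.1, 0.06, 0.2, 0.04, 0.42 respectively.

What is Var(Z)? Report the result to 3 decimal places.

E[Z] = (0)(0.18) + (1)(0.1) + (2)(0.06) + (3)(0.2) + (7)(0.04) + (8)(0.42) = 4.46
E[Z²] = (0)²(0.18) + (1)²(0.1) + (2)²(0.06) + (3)²(0.2) + (7)²(0.04) + (8)²(0.42) = 30.98
Var(Z) = E[Z²] − (E[Z])² = 30.98 − (4.46)² = 11.0884

11.088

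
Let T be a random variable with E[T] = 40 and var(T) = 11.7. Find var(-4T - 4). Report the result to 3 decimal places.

var(-4T - 4) = (-4)²·var(T) = 16·11.7 = 187.2

187.200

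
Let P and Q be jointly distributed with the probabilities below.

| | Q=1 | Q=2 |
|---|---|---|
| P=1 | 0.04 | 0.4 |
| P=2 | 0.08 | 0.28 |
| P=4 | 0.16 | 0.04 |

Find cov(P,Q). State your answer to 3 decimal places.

E[P] = 1.96,  E[Q] = 1.72
E[PQ] = 3.08
cov(P,Q) = E[PQ] − E[P]E[Q] = 3.08 − (1.96)(1.72) = -0.2912

-0.291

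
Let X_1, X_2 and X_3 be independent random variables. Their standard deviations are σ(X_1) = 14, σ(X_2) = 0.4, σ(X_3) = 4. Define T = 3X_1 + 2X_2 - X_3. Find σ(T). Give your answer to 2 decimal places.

42.20

V(X_1) = 196, V(X_2) = 0.16, V(X_3) = 16
By independence, V(T) = (3)²V(X_1) + (2)²V(X_2) + (-1)²V(X_3)
= (3)²·196 + (2)²·0.16 + (-1)²·16 = 1780.64
σ(T) = √1780.64 ≈ 42.20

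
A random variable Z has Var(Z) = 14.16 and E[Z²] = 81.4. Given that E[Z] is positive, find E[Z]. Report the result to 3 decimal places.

8.200

(E[Z])² = E[Z²] − Var(Z) = 81.4 − 14.16 = 67.24
E[Z] = √67.24 = 8.2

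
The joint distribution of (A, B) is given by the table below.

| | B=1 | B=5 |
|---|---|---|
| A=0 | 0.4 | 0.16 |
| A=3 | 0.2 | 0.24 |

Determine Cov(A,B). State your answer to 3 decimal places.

E[A] = 1.32,  E[B] = 2.6
E[AB] = 4.2
Cov(A,B) = E[AB] − E[A]E[B] = 4.2 − (1.32)(2.6) = 0.768

0.768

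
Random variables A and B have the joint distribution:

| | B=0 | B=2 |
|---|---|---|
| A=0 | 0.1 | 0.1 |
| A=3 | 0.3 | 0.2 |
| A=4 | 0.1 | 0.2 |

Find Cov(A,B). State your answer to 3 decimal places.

0.100

E[A] = 2.7,  E[B] = 1
E[AB] = 2.8
Cov(A,B) = E[AB] − E[A]E[B] = 2.8 − (2.7)(1) = 0.1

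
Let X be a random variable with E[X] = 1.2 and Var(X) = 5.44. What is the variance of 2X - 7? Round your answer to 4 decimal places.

Var(2X - 7) = (2)²·Var(X) = 4·5.44 = 21.76

21.7600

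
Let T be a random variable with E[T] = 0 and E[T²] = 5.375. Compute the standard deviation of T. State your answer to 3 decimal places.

2.318

Var(T) = 5.375 − (0)² = 5.375
SD(T) = √5.375 ≈ 2.318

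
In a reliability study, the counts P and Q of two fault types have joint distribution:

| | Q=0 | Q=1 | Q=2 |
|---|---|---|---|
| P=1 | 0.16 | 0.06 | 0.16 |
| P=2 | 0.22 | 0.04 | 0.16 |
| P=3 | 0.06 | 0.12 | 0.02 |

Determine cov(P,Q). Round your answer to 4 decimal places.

E[P] = 1.82,  E[Q] = 0.9
E[PQ] = 1.58
cov(P,Q) = E[PQ] − E[P]E[Q] = 1.58 − (1.82)(0.9) = -0.058

-0.0580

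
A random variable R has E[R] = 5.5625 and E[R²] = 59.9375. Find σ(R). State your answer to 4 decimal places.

5.3848

V(R) = 59.9375 − (5.5625)² = 28.99609375
σ(R) = √28.99609375 ≈ 5.3848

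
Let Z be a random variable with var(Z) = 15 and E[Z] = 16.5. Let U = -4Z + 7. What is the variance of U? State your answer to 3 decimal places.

240.000

var(-4Z + 7) = (-4)²·var(Z) = 16·15 = 240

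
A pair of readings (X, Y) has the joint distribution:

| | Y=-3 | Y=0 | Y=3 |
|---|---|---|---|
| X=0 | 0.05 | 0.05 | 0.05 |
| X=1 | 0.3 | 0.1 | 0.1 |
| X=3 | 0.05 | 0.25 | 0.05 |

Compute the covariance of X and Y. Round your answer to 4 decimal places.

E[X] = 1.55,  E[Y] = -0.6
E[XY] = -0.6
Cov(X,Y) = E[XY] − E[X]E[Y] = -0.6 − (1.55)(-0.6) = 0.33

0.3300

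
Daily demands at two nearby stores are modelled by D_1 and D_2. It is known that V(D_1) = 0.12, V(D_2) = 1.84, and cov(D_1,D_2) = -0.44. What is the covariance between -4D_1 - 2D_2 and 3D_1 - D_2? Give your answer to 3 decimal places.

3.120

cov(-4D_1 - 2D_2, 3D_1 - D_2) = (-4)(3)V(D_1) + (-2)(-1)V(D_2) + [(-4)(-1) + (-2)(3)]cov(D_1,D_2)
= -12·0.12 + 2·1.84 + -2·-0.44 = 3.12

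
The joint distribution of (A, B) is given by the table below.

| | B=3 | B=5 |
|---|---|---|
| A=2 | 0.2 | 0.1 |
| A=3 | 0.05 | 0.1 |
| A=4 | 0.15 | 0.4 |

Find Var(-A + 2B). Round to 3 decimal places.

3.428

E[A] = 3.25,  E[B] = 4.2,  E[AB] = 13.95
Var(A) = 11.35 − (3.25)² = 0.7875;  Var(B) = 18.6 − (4.2)² = 0.96
Cov(A,B) = 13.95 − (3.25)(4.2) = 0.3
Var(-A + 2B) = (-1)²·0.7875 + (2)²·0.96 + 2·(-1)·(2)·0.3 = 3.4275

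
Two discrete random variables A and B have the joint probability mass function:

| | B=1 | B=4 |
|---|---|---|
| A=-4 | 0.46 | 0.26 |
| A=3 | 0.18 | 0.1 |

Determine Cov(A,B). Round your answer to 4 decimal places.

E[A] = -2.04,  E[B] = 2.08
E[AB] = -4.26
Cov(A,B) = E[AB] − E[A]E[B] = -4.26 − (-2.04)(2.08) = -0.0168

-0.0168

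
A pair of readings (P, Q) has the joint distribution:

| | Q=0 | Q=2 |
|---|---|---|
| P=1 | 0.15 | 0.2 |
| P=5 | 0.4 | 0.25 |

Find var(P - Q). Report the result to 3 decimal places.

5.310

E[P] = 3.6,  E[Q] = 0.9,  E[PQ] = 2.9
var(P) = 16.6 − (3.6)² = 3.64;  var(Q) = 1.8 − (0.9)² = 0.99
cov(P,Q) = 2.9 − (3.6)(0.9) = -0.34
var(P - Q) = (1)²·3.64 + (-1)²·0.99 + 2·(1)·(-1)·-0.34 = 5.31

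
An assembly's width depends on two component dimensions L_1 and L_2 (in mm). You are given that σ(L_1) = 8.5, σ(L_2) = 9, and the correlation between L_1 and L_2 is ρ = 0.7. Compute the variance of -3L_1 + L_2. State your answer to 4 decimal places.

409.9500

Var(L_1) = (8.5)² = 72.25;  Var(L_2) = (9)² = 81
cov(L_1,L_2) = ρ·σ(L_1)·σ(L_2) = 0.7·8.5·9 = 53.55
Var(-3L_1 + L_2) = (-3)²·Var(L_1) + (1)²·Var(L_2) + 2·(-3)·(1)·cov(L_1,L_2)
= 9·72.25 + 1·81 + -6·53.55 = 409.95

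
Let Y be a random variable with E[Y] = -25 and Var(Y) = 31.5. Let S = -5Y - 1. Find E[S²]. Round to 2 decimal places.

E[-5Y - 1] = -5·-25 − 1 = 124
Var(-5Y - 1) = (-5)²·31.5 = 787.5
E[S²] = Var(S) + (E[S])² = 787.5 + (124)² = 16163.5

16163.50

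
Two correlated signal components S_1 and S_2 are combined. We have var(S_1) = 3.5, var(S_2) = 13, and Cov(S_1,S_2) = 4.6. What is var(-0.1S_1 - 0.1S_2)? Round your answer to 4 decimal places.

var(-0.1S_1 - 0.1S_2) = (-0.1)²·var(S_1) + (-0.1)²·var(S_2) + 2·(-0.1)·(-0.1)·Cov(S_1,S_2)
= 0.01·3.5 + 0.01·13 + 0.02·4.6 = 0.257

0.2570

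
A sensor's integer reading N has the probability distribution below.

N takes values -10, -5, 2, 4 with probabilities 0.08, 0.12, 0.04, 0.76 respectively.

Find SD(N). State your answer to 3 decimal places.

4.512

E[N] = (-10)(0.08) + (-5)(0.12) + (2)(0.04) + (4)(0.76) = 1.72
E[N²] = (-10)²(0.08) + (-5)²(0.12) + (2)²(0.04) + (4)²(0.76) = 23.32
Var(N) = E[N²] − (E[N])² = 23.32 − (1.72)² = 20.3616
SD(N) = √20.3616 ≈ 4.512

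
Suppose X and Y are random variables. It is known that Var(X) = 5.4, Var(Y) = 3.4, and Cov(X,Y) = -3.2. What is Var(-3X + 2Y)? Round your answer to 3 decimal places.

Var(-3X + 2Y) = (-3)²·Var(X) + (2)²·Var(Y) + 2·(-3)·(2)·Cov(X,Y)
= 9·5.4 + 4·3.4 + -12·-3.2 = 100.6

100.600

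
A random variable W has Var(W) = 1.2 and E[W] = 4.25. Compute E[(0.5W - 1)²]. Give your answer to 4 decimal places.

1.5656

E[0.5W - 1] = 0.5·4.25 − 1 = 1.125
Var(0.5W - 1) = (0.5)²·1.2 = 0.3
E[(0.5W - 1)²] = Var((0.5W - 1)) + (E[(0.5W - 1)])² = 0.3 + (1.125)² = 1.565625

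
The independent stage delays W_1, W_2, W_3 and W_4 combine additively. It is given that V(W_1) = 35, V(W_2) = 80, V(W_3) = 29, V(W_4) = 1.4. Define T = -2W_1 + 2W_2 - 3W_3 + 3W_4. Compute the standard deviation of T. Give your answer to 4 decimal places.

By independence, V(T) = (-2)²V(W_1) + (2)²V(W_2) + (-3)²V(W_3) + (3)²V(W_4)
= (-2)²·35 + (2)²·80 + (-3)²·29 + (3)²·1.4 = 733.6
σ(T) = √733.6 ≈ 27.0851

27.0851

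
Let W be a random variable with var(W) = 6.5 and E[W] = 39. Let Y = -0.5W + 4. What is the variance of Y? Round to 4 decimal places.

var(-0.5W + 4) = (-0.5)²·var(W) = 0.25·6.5 = 1.625

1.6250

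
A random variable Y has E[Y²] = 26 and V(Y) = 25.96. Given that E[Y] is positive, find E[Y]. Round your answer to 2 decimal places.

0.20

(E[Y])² = E[Y²] − V(Y) = 26 − 25.96 = 0.04
E[Y] = √0.04 = 0.2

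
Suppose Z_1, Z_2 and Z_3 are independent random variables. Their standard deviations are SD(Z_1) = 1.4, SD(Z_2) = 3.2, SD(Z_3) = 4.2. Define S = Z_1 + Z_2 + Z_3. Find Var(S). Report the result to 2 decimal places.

29.84

Var(Z_1) = 1.96, Var(Z_2) = 10.24, Var(Z_3) = 17.64
By independence, Var(S) = (1)²Var(Z_1) + (1)²Var(Z_2) + (1)²Var(Z_3)
= (1)²·1.96 + (1)²·10.24 + (1)²·17.64 = 29.84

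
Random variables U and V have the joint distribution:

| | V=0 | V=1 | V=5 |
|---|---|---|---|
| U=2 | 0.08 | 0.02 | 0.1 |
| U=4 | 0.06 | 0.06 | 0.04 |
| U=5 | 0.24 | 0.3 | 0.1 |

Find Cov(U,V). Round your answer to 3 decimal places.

E[U] = 4.24,  E[V] = 1.58
E[UV] = 6.08
Cov(U,V) = E[UV] − E[U]E[V] = 6.08 − (4.24)(1.58) = -0.6192

-0.619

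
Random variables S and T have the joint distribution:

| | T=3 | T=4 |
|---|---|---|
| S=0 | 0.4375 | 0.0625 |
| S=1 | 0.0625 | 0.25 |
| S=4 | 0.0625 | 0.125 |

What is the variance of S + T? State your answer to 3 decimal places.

E[S] = 1.0625,  E[T] = 3.4375,  E[ST] = 3.9375
V(S) = 3.3125 − (1.0625)² = 2.18359375;  V(T) = 12.0625 − (3.4375)² = 0.24609375
Cov(S,T) = 3.9375 − (1.0625)(3.4375) = 0.28515625
V(S + T) = (1)²·2.18359375 + (1)²·0.24609375 + 2·(1)·(1)·0.28515625 = 3

3.000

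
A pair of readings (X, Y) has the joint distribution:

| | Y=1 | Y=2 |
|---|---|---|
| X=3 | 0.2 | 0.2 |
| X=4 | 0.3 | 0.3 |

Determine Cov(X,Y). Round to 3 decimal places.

E[X] = 3.6,  E[Y] = 1.5
E[XY] = 5.4
Cov(X,Y) = E[XY] − E[X]E[Y] = 5.4 − (3.6)(1.5) = 0

0.000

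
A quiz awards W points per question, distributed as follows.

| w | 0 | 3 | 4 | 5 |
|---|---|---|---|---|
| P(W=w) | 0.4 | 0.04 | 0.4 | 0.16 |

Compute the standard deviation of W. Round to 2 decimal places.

2.10

E[W] = (0)(0.4) + (3)(0.04) + (4)(0.4) + (5)(0.16) = 2.52
E[W²] = (0)²(0.4) + (3)²(0.04) + (4)²(0.4) + (5)²(0.16) = 10.76
Var(W) = E[W²] − (E[W])² = 10.76 − (2.52)² = 4.4096
SD(W) = √4.4096 ≈ 2.10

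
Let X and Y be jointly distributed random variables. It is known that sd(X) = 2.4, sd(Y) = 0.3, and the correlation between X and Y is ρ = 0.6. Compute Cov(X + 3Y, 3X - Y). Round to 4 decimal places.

var(X) = (2.4)² = 5.76;  var(Y) = (0.3)² = 0.09
Cov(X,Y) = ρ·sd(X)·sd(Y) = 0.6·2.4·0.3 = 0.432
Cov(X + 3Y, 3X - Y) = (1)(3)var(X) + (3)(-1)var(Y) + [(1)(-1) + (3)(3)]Cov(X,Y)
= 3·5.76 + -3·0.09 + 8·0.432 = 20.466

20.4660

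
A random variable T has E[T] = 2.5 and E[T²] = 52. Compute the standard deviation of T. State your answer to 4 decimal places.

6.7639

Var(T) = 52 − (2.5)² = 45.75
SD(T) = √45.75 ≈ 6.7639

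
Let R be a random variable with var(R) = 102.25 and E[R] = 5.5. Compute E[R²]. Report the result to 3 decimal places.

132.500

E[R²] = var(R) + (E[R])² = 102.25 + (5.5)² = 132.5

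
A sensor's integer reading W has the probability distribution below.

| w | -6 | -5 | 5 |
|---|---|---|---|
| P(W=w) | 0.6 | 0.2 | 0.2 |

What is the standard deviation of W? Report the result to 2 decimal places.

E[W] = (-6)(0.6) + (-5)(0.2) + (5)(0.2) = -3.6
E[W²] = (-6)²(0.6) + (-5)²(0.2) + (5)²(0.2) = 31.6
Var(W) = E[W²] − (E[W])² = 31.6 − (-3.6)² = 18.64
SD(W) = √18.64 ≈ 4.32

4.32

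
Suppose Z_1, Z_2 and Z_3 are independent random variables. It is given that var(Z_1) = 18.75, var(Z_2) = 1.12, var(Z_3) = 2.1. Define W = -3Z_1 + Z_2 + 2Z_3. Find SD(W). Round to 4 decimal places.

By independence, var(W) = (-3)²var(Z_1) + (1)²var(Z_2) + (2)²var(Z_3)
= (-3)²·18.75 + (1)²·1.12 + (2)²·2.1 = 178.27
SD(W) = √178.27 ≈ 13.3518

13.3518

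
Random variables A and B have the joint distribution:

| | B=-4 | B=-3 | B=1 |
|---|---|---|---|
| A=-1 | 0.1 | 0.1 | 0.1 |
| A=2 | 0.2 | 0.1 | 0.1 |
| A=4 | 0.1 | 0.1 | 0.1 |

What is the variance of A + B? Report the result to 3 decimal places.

E[A] = 1.7,  E[B] = -2.2,  E[AB] = -3.8
Var(A) = 6.7 − (1.7)² = 3.81;  Var(B) = 9.4 − (-2.2)² = 4.56
cov(A,B) = -3.8 − (1.7)(-2.2) = -0.06
Var(A + B) = (1)²·3.81 + (1)²·4.56 + 2·(1)·(1)·-0.06 = 8.25

8.250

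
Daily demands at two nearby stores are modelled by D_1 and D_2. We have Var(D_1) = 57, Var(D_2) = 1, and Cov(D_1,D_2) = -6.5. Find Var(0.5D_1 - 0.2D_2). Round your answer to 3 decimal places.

Var(0.5D_1 - 0.2D_2) = (0.5)²·Var(D_1) + (-0.2)²·Var(D_2) + 2·(0.5)·(-0.2)·Cov(D_1,D_2)
= 0.25·57 + 0.04·1 + -0.2·-6.5 = 15.59

15.590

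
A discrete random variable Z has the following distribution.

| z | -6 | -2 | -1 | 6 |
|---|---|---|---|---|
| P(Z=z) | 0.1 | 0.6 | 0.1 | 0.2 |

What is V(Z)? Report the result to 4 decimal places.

12.8100

E[Z] = (-6)(0.1) + (-2)(0.6) + (-1)(0.1) + (6)(0.2) = -0.7
E[Z²] = (-6)²(0.1) + (-2)²(0.6) + (-1)²(0.1) + (6)²(0.2) = 13.3
V(Z) = E[Z²] − (E[Z])² = 13.3 − (-0.7)² = 12.81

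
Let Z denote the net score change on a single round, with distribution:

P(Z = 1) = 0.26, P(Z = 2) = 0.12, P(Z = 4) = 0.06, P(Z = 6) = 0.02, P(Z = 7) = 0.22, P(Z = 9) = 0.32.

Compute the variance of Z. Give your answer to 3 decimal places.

11.242

E[Z] = (1)(0.26) + (2)(0.12) + (4)(0.06) + (6)(0.02) + (7)(0.22) + (9)(0.32) = 5.28
E[Z²] = (1)²(0.26) + (2)²(0.12) + (4)²(0.06) + (6)²(0.02) + (7)²(0.22) + (9)²(0.32) = 39.12
var(Z) = E[Z²] − (E[Z])² = 39.12 − (5.28)² = 11.2416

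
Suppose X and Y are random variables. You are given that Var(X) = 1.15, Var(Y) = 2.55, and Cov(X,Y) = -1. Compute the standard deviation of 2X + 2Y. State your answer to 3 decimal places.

2.608

Var(2X + 2Y) = (2)²·Var(X) + (2)²·Var(Y) + 2·(2)·(2)·Cov(X,Y)
= 4·1.15 + 4·2.55 + 8·-1 = 6.8
σ(2X + 2Y) = √6.8 ≈ 2.608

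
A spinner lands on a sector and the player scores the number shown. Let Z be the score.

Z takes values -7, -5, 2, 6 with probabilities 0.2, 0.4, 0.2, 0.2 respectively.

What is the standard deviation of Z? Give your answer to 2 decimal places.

4.96

E[Z] = (-7)(0.2) + (-5)(0.4) + (2)(0.2) + (6)(0.2) = -1.8
E[Z²] = (-7)²(0.2) + (-5)²(0.4) + (2)²(0.2) + (6)²(0.2) = 27.8
Var(Z) = E[Z²] − (E[Z])² = 27.8 − (-1.8)² = 24.56
SD(Z) = √24.56 ≈ 4.96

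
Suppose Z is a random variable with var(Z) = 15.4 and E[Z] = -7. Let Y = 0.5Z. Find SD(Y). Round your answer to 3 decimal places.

var(0.5Z) = (0.5)²·15.4 = 3.85
SD(Y) = √3.85 ≈ 1.962

1.962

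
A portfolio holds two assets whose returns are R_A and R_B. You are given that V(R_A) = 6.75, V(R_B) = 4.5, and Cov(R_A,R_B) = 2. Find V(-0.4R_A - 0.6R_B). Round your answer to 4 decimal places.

3.6600

V(-0.4R_A - 0.6R_B) = (-0.4)²·V(R_A) + (-0.6)²·V(R_B) + 2·(-0.4)·(-0.6)·Cov(R_A,R_B)
= 0.16·6.75 + 0.36·4.5 + 0.48·2 = 3.66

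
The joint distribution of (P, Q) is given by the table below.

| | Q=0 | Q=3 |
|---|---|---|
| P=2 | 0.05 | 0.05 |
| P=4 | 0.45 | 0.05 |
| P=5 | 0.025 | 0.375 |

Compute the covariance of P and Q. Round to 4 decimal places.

0.5400

E[P] = 4.2,  E[Q] = 1.425
E[PQ] = 6.525
Cov(P,Q) = E[PQ] − E[P]E[Q] = 6.525 − (4.2)(1.425) = 0.54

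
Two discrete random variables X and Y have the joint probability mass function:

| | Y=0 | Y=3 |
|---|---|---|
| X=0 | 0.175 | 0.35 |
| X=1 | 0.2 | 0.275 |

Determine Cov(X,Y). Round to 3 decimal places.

-0.066

E[X] = 0.475,  E[Y] = 1.875
E[XY] = 0.825
Cov(X,Y) = E[XY] − E[X]E[Y] = 0.825 − (0.475)(1.875) = -0.065625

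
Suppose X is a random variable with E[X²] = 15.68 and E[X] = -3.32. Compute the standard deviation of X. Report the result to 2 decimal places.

2.16

Var(X) = 15.68 − (-3.32)² = 4.6576
SD(X) = √4.6576 ≈ 2.16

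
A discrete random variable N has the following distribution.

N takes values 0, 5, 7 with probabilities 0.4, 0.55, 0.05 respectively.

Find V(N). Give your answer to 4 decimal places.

E[N] = (0)(0.4) + (5)(0.55) + (7)(0.05) = 3.1
E[N²] = (0)²(0.4) + (5)²(0.55) + (7)²(0.05) = 16.2
V(N) = E[N²] − (E[N])² = 16.2 − (3.1)² = 6.59

6.5900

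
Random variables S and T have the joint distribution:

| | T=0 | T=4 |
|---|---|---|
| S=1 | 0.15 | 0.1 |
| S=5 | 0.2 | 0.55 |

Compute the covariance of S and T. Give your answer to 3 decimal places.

1.000

E[S] = 4,  E[T] = 2.6
E[ST] = 11.4
Cov(S,T) = E[ST] − E[S]E[T] = 11.4 − (4)(2.6) = 1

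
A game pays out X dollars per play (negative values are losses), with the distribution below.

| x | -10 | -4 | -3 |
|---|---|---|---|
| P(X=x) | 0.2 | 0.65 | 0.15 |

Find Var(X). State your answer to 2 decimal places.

6.25

E[X] = (-10)(0.2) + (-4)(0.65) + (-3)(0.15) = -5.05
E[X²] = (-10)²(0.2) + (-4)²(0.65) + (-3)²(0.15) = 31.75
Var(X) = E[X²] − (E[X])² = 31.75 − (-5.05)² = 6.2475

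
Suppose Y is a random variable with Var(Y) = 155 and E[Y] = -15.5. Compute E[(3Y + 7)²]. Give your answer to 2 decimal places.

2955.25

E[3Y + 7] = 3·-15.5 + 7 = -39.5
Var(3Y + 7) = (3)²·155 = 1395
E[(3Y + 7)²] = Var((3Y + 7)) + (E[(3Y + 7)])² = 1395 + (-39.5)² = 2955.25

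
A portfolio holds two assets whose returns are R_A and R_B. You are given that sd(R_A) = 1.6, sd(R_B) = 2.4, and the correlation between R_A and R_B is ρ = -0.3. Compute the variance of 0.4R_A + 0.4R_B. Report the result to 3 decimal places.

0.963

Var(R_A) = (1.6)² = 2.56;  Var(R_B) = (2.4)² = 5.76
Cov(R_A,R_B) = ρ·sd(R_A)·sd(R_B) = -0.3·1.6·2.4 = -1.152
Var(0.4R_A + 0.4R_B) = (0.4)²·Var(R_A) + (0.4)²·Var(R_B) + 2·(0.4)·(0.4)·Cov(R_A,R_B)
= 0.16·2.56 + 0.16·5.76 + 0.32·-1.152 = 0.96256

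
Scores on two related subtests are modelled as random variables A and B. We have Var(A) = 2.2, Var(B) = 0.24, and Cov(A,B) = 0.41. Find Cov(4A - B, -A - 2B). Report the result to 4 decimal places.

-11.1900

Cov(4A - B, -A - 2B) = (4)(-1)Var(A) + (-1)(-2)Var(B) + [(4)(-2) + (-1)(-1)]Cov(A,B)
= -4·2.2 + 2·0.24 + -7·0.41 = -11.19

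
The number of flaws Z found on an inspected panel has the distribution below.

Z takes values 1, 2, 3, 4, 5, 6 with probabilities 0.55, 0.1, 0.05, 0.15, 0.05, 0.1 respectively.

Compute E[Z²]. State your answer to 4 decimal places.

8.6500

E[Z²] = (1)²(0.55) + (2)²(0.1) + (3)²(0.05) + (4)²(0.15) + (5)²(0.05) + (6)²(0.1) = 8.65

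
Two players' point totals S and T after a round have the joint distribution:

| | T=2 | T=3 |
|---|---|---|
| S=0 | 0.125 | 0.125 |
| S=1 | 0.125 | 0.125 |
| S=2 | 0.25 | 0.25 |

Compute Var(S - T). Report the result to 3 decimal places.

0.938

E[S] = 1.25,  E[T] = 2.5,  E[ST] = 3.125
Var(S) = 2.25 − (1.25)² = 0.6875;  Var(T) = 6.5 − (2.5)² = 0.25
cov(S,T) = 3.125 − (1.25)(2.5) = 0
Var(S - T) = (1)²·0.6875 + (-1)²·0.25 + 2·(1)·(-1)·0 = 0.9375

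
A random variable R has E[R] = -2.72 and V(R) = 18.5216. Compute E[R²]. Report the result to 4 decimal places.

25.9200

E[R²] = V(R) + (E[R])² = 18.5216 + (-2.72)² = 25.92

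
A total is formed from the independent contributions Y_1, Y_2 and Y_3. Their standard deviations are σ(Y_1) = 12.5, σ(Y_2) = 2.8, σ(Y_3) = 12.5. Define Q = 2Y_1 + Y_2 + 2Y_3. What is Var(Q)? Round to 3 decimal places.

Var(Y_1) = 156.25, Var(Y_2) = 7.84, Var(Y_3) = 156.25
By independence, Var(Q) = (2)²Var(Y_1) + (1)²Var(Y_2) + (2)²Var(Y_3)
= (2)²·156.25 + (1)²·7.84 + (2)²·156.25 = 1257.84

1257.840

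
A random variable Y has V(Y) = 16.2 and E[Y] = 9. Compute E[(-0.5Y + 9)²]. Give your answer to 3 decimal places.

24.300

E[-0.5Y + 9] = -0.5·9 + 9 = 4.5
V(-0.5Y + 9) = (-0.5)²·16.2 = 4.05
E[(-0.5Y + 9)²] = V((-0.5Y + 9)) + (E[(-0.5Y + 9)])² = 4.05 + (4.5)² = 24.3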